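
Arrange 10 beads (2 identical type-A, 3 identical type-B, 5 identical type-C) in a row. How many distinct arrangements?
10! / (2! × 3! × 5!) = 2520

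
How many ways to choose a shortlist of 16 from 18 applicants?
C(18,16) = 18!/(16!×2!) = 153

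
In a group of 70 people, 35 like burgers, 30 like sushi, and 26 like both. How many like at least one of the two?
|A∪B| = |A| + |B| - |A∩B| = 35 + 30 - 26 = 39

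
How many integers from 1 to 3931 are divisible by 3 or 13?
⌊3931/3⌋ + ⌊3931/13⌋ - ⌊3931/39⌋ = 1310 + 302 - 100 = 1512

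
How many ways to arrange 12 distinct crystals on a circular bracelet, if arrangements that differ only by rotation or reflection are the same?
(12-1)!/2 = 39916800/2 = 19958400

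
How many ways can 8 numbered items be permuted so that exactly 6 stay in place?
Choose the 6 fixed points C(8,6) = 28, derange the rest: !2 = Σ_{j=0}^{2} (-1)^j·2!/j! = 2 - 2 + 1 = 1. Product = 28 × 1 = 28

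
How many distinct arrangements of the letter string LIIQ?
4! / (2! × 1! × 1!) = 12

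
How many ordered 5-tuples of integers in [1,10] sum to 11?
Coefficient of x^11 in (x + x² + ... + x^10)^5. By inclusion-exclusion on dice exceeding 10: Σ_j (-1)^j C(5,j)·C(11-1-10j, 4) = C(5,0)·C(10,4) = 1·210 = 210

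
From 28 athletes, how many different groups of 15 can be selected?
C(28,15) = 28!/(15!×13!) = 37442160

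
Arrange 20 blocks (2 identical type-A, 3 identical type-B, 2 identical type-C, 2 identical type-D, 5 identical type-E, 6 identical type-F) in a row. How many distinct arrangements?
20! / (2! × 3! × 2! × 2! × 5! × 6!) = 586637251200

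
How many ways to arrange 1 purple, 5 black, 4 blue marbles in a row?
10! / (1! × 5! × 4!) = 1260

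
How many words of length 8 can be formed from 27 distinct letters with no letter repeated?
P(27,8) = 27!/(27-8)! = 89513424000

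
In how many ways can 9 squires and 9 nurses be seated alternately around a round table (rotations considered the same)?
Fix one of the squires: (9-1)! ways for the remaining squires, × 9! ways for the nurses = 40320 × 362880 = 14631321600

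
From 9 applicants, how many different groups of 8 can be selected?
C(9,8) = 9!/(8!×1!) = 9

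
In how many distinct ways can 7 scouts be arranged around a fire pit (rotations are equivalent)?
Circular: fix one position, arrange the rest. (7-1)! = 720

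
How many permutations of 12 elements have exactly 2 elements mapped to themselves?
Choose the 2 fixed points C(12,2) = 66, derange the rest: !10 = Σ_{j=0}^{10} (-1)^j·10!/j! = 3628800 - 3628800 + 1814400 - 604800 + 151200 - 30240 + 5040 - 720 + 90 - 10 + 1 = 1334961. Product = 66 × 1334961 = 88107426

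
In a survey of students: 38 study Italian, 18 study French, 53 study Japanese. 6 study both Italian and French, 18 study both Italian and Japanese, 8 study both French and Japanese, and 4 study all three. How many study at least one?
|A∪B∪C| = 38+18+53-6-18-8+4 = 81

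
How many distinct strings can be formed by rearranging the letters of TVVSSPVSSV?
10! / (1! × 1! × 4! × 4!) = 6300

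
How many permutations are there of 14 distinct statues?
14! = 87178291200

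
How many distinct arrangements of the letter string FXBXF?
5! / (2! × 2! × 1!) = 30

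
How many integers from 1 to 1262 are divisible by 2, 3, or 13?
⌊1262/2⌋+⌊1262/3⌋+⌊1262/13⌋ - ⌊1262/6⌋-⌊1262/26⌋-⌊1262/39⌋ + ⌊1262/78⌋ = 631+420+97 - 210-48-32 + 16 = 874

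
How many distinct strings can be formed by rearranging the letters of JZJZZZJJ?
8! / (4! × 4!) = 70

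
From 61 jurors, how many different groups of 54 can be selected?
C(61,54) = 61!/(54!×7!) = 436270780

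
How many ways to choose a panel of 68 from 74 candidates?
C(74,68) = 74!/(68!×6!) = 185250786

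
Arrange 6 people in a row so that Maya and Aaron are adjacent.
Treat as block: (6-1)! × 2! = 120 × 2 = 240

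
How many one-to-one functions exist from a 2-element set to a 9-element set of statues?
P(9,2) = 9!/(9-2)! = 72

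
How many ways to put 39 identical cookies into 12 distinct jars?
C(39+12-1, 12-1) = C(50, 11) = 37353738800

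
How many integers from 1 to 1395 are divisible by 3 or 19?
⌊1395/3⌋ + ⌊1395/19⌋ - ⌊1395/57⌋ = 465 + 73 - 24 = 514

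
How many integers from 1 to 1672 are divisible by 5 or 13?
⌊1672/5⌋ + ⌊1672/13⌋ - ⌊1672/65⌋ = 334 + 128 - 25 = 437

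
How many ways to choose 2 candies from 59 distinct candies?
C(59,2) = 59!/(2!×57!) = 1711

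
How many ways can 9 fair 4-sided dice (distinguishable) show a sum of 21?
Coefficient of x^21 in (x + x² + ... + x^4)^9. By inclusion-exclusion on dice exceeding 4: Σ_j (-1)^j C(9,j)·C(21-1-4j, 8) = C(9,0)·C(20,8) - C(9,1)·C(16,8) + C(9,2)·C(12,8) - C(9,3)·C(8,8) = 1·125970 - 9·12870 + 36·495 - 84·1 = 27876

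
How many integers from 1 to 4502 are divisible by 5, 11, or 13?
⌊4502/5⌋+⌊4502/11⌋+⌊4502/13⌋ - ⌊4502/55⌋-⌊4502/65⌋-⌊4502/143⌋ + ⌊4502/715⌋ = 900+409+346 - 81-69-31 + 6 = 1480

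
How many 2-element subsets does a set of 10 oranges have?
C(10,2) = 10!/(2!×8!) = 45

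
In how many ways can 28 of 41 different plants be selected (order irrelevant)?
C(41,28) = 41!/(28!×13!) = 17620076360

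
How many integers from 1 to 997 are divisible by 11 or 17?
⌊997/11⌋ + ⌊997/17⌋ - ⌊997/187⌋ = 90 + 58 - 5 = 143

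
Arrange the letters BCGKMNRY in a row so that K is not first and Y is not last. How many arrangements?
By inclusion-exclusion: 8! - 2×(8-1)! + (8-2)! = 40320 - 10080 + 720 = 30960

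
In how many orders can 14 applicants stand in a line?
14! = 87178291200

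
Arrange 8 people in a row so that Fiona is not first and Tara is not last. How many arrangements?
By inclusion-exclusion: 8! - 2×(8-1)! + (8-2)! = 40320 - 10080 + 720 = 30960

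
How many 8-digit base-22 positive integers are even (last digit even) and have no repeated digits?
Last∈{0,2,4,6,8,10,12,14,16,18,20}. Last=0: 586051200. Last nonzero: 10×20×P(20,6) = 5581440000. Total = 6167491200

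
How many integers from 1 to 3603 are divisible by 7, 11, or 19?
⌊3603/7⌋+⌊3603/11⌋+⌊3603/19⌋ - ⌊3603/77⌋-⌊3603/133⌋-⌊3603/209⌋ + ⌊3603/1463⌋ = 514+327+189 - 46-27-17 + 2 = 942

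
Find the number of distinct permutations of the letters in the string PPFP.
4! / (1! × 3!) = 4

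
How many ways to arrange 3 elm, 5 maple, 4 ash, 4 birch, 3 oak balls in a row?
19! / (3! × 5! × 4! × 4! × 3!) = 48886437600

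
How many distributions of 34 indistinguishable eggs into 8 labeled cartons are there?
C(34+8-1, 8-1) = C(41, 7) = 22481940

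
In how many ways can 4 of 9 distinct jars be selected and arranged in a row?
P(9,4) = 9!/(9-4)! = 3024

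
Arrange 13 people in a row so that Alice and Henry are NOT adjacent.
Total - adjacent = 13! - (13-1)!×2 = 6227020800 - 958003200 = 5269017600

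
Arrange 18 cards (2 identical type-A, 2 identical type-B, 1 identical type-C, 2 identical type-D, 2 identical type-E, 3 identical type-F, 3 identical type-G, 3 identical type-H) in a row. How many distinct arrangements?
18! / (2! × 2! × 1! × 2! × 2! × 3! × 3! × 3!) = 1852538688000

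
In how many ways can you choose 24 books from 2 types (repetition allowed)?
C(24+2-1, 2-1) = C(25, 1) = 25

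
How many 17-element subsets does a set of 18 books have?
C(18,17) = 18!/(17!×1!) = 18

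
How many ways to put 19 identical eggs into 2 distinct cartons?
C(19+2-1, 2-1) = C(20, 1) = 20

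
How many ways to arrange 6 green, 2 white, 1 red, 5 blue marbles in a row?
14! / (6! × 2! × 1! × 5!) = 504504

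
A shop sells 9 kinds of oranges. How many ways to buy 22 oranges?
C(22+9-1, 9-1) = C(30, 8) = 5852925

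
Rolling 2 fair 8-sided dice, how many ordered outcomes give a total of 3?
Coefficient of x^3 in (x + x² + ... + x^8)^2. By inclusion-exclusion on dice exceeding 8: Σ_j (-1)^j C(2,j)·C(3-1-8j, 1) = C(2,0)·C(2,1) = 1·2 = 2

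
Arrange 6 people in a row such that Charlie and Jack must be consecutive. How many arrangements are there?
Treat the 2 as one block: (6-2+1)! × 2! = 120 × 2 = 240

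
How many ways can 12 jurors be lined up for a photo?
12! = 479001600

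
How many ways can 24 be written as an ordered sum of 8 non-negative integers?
C(24+8-1, 8-1) = C(31, 7) = 2629575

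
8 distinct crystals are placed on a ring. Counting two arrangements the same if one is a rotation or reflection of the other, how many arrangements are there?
(8-1)!/2 = 5040/2 = 2520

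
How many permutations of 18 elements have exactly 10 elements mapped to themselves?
Choose the 10 fixed points C(18,10) = 43758, derange the rest: !8 = Σ_{j=0}^{8} (-1)^j·8!/j! = 40320 - 40320 + 20160 - 6720 + 1680 - 336 + 56 - 8 + 1 = 14833. Product = 43758 × 14833 = 649062414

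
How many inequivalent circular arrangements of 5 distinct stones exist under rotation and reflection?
(5-1)!/2 = 24/2 = 12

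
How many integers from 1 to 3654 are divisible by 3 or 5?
⌊3654/3⌋ + ⌊3654/5⌋ - ⌊3654/15⌋ = 1218 + 730 - 243 = 1705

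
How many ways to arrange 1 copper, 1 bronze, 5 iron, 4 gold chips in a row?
11! / (1! × 1! × 5! × 4!) = 13860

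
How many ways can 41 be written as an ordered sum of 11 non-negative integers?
C(41+11-1, 11-1) = C(51, 10) = 12777711870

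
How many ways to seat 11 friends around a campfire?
Circular: fix one position, arrange the rest. (11-1)! = 3628800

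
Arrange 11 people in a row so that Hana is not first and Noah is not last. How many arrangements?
By inclusion-exclusion: 11! - 2×(11-1)! + (11-2)! = 39916800 - 7257600 + 362880 = 33022080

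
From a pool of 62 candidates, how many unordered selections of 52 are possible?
C(62,52) = 62!/(52!×10!) = 107518933731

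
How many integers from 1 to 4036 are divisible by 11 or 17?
⌊4036/11⌋ + ⌊4036/17⌋ - ⌊4036/187⌋ = 366 + 237 - 21 = 582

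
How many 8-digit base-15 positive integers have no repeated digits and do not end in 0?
Last digit: 14 nonzero choices. First digit: 13 (nonzero, ≠last). Middle 6: P(13,6) = 1235520. Total = 224864640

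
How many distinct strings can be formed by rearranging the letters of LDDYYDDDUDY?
11! / (1! × 1! × 3! × 6!) = 9240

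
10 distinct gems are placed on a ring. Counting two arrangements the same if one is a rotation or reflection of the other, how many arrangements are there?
(10-1)!/2 = 362880/2 = 181440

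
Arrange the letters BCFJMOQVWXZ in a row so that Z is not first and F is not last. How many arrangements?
By inclusion-exclusion: 11! - 2×(11-1)! + (11-2)! = 39916800 - 7257600 + 362880 = 33022080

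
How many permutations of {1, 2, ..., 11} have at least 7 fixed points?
Exactly j fixed points: C(11,j)·!(11-j); sum over j ≥ 7 (derangement numbers via !m = (m-1)·(!(m-1) + !(m-2)): !0..!4 = 1, 0, 1, 2, 9). Σ_{j=7}^{11} C(11,j)·!(11-j) = C(11,7)·!4 + C(11,8)·!3 + C(11,9)·!2 + C(11,10)·!1 + C(11,11)·!0 = 330·9 + 165·2 + 55·1 + 11·0 + 1·1 = 3356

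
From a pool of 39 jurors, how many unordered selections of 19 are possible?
C(39,19) = 39!/(19!×20!) = 68923264410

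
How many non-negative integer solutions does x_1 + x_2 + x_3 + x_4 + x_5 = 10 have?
C(10+5-1, 5-1) = C(14, 4) = 1001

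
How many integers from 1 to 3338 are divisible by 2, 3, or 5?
⌊3338/2⌋+⌊3338/3⌋+⌊3338/5⌋ - ⌊3338/6⌋-⌊3338/10⌋-⌊3338/15⌋ + ⌊3338/30⌋ = 1669+1112+667 - 556-333-222 + 111 = 2448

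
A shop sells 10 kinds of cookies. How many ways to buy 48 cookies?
C(48+10-1, 10-1) = C(57, 9) = 8996462475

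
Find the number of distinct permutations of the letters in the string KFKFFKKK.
8! / (5! × 3!) = 56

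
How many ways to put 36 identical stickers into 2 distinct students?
C(36+2-1, 2-1) = C(37, 1) = 37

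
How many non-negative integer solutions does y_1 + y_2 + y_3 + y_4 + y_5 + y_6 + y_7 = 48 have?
C(48+7-1, 7-1) = C(54, 6) = 25827165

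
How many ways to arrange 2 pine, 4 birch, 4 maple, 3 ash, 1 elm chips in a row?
14! / (2! × 4! × 4! × 3! × 1!) = 12612600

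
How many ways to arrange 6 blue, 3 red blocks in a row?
9! / (6! × 3!) = 84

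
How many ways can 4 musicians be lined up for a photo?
4! = 24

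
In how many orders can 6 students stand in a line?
6! = 720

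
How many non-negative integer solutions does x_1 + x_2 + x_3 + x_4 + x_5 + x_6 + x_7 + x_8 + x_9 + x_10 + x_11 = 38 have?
C(38+11-1, 11-1) = C(48, 10) = 6540715896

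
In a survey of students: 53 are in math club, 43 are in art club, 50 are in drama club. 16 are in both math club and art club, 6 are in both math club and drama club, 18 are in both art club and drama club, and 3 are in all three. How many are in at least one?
|A∪B∪C| = 53+43+50-16-6-18+3 = 109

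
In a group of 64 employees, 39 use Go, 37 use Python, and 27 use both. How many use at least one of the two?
|A∪B| = |A| + |B| - |A∩B| = 39 + 37 - 27 = 49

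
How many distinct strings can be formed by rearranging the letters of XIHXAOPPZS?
10! / (1! × 2! × 1! × 1! × 1! × 1! × 2! × 1!) = 907200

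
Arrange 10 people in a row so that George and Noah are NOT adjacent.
Total - adjacent = 10! - (10-1)!×2 = 3628800 - 725760 = 2903040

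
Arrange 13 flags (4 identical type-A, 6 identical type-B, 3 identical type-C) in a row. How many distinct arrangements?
13! / (4! × 6! × 3!) = 60060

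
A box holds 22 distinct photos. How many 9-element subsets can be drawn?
C(22,9) = 22!/(9!×13!) = 497420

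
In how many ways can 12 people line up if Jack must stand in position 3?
Fix one position: (12-1)! = 39916800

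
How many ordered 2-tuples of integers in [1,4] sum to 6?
Coefficient of x^6 in (x + x² + ... + x^4)^2. By inclusion-exclusion on dice exceeding 4: Σ_j (-1)^j C(2,j)·C(6-1-4j, 1) = C(2,0)·C(5,1) - C(2,1)·C(1,1) = 1·5 - 2·1 = 3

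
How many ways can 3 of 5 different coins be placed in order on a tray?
P(5,3) = 5!/(5-3)! = 60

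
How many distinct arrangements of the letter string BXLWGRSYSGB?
11! / (1! × 1! × 2! × 1! × 2! × 1! × 2! × 1!) = 4989600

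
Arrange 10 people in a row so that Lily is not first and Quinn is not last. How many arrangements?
By inclusion-exclusion: 10! - 2×(10-1)! + (10-2)! = 3628800 - 725760 + 40320 = 2943360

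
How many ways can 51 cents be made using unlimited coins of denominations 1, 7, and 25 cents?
Coefficient of x^51 in 1/(1-x^1) · 1/(1-x^7) · 1/(1-x^25). Case on j = number of 25-cent coins (j = 0..2); remainder r = 51 - 25j is made from {1,7} in ⌊r/7⌋+1 ways. r = 51, 26, 1 → 8 + 4 + 1 = 13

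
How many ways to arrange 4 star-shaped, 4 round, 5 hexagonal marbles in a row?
13! / (4! × 4! × 5!) = 90090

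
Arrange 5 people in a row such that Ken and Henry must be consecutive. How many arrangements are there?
Treat the 2 as one block: (5-2+1)! × 2! = 24 × 2 = 48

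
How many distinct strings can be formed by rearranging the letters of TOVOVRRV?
8! / (3! × 1! × 2! × 2!) = 1680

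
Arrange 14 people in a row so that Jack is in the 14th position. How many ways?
Fix one position: (14-1)! = 6227020800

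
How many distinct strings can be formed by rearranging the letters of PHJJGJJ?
7! / (1! × 4! × 1! × 1!) = 210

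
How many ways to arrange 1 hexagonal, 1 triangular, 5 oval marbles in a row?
7! / (1! × 1! × 5!) = 42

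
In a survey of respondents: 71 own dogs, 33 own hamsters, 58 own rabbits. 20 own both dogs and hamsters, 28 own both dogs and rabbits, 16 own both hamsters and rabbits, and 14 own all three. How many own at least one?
|A∪B∪C| = 71+33+58-20-28-16+14 = 112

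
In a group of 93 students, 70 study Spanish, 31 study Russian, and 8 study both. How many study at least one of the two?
|A∪B| = |A| + |B| - |A∩B| = 70 + 31 - 8 = 93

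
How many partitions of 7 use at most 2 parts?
By conjugation, equals partitions of 7 into parts ≤ 2. Let r_j(i) = number of partitions of i into parts ≤ j, for i = 0..7. r_1(i) = 1 for all i; r_j(i) = r_{j-1}(i) + r_j(i-j). Rows j = 2..2: ≤2: 1 1 2 2 3 3 4 4. r_2(7) = 4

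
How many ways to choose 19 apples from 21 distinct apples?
C(21,19) = 21!/(19!×2!) = 210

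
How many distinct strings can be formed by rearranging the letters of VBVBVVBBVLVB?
12! / (6! × 1! × 5!) = 5544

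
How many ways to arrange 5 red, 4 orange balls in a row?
9! / (5! × 4!) = 126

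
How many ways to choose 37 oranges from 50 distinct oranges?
C(50,37) = 50!/(37!×13!) = 354860518600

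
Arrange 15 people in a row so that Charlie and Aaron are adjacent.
Treat as block: (15-1)! × 2! = 87178291200 × 2 = 174356582400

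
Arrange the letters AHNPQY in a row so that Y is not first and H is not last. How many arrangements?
By inclusion-exclusion: 6! - 2×(6-1)! + (6-2)! = 720 - 240 + 24 = 504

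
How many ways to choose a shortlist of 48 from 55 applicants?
C(55,48) = 55!/(48!×7!) = 202927725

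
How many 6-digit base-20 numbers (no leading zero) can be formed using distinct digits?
First digit: 19 choices (nonzero). Then descending: 19 × 19 × 18 × 17 × 16 × 15 = 26511840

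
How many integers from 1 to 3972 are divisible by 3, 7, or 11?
⌊3972/3⌋+⌊3972/7⌋+⌊3972/11⌋ - ⌊3972/21⌋-⌊3972/33⌋-⌊3972/77⌋ + ⌊3972/231⌋ = 1324+567+361 - 189-120-51 + 17 = 1909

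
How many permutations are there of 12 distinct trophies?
12! = 479001600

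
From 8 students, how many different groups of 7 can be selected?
C(8,7) = 8!/(7!×1!) = 8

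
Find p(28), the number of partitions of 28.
Pentagonal recurrence p(n) = p(n-1) + p(n-2) - p(n-5) - p(n-7) + p(n-12) + p(n-15) - ... gives p(0..27) = 1, 1, 2, 3, 5, 7, 11, 15, 22, 30, 42, 56, 77, 101, 135, 176, 231, 297, 385, 490, 627, 792, 1002, 1255, 1575, 1958, 2436, 3010. p(28) = p(27) + p(26) - p(23) - p(21) + p(16) + p(13) - p(6) - p(2) = 3010 + 2436 - 1255 - 792 + 231 + 101 - 11 - 2 = 3718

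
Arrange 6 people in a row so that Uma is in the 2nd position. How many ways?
Fix one position: (6-1)! = 120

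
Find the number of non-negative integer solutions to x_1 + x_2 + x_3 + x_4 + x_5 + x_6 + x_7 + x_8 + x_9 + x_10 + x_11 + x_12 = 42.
C(42+12-1, 12-1) = C(53, 11) = 76223753060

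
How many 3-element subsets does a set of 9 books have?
C(9,3) = 9!/(3!×6!) = 84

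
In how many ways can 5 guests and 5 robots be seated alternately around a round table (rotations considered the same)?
Fix one of the guests: (5-1)! ways for the remaining guests, × 5! ways for the robots = 24 × 120 = 2880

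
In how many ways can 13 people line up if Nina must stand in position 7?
Fix one position: (13-1)! = 479001600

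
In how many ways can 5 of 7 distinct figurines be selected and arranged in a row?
P(7,5) = 7!/(7-5)! = 2520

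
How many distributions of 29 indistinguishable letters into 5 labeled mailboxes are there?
C(29+5-1, 5-1) = C(33, 4) = 40920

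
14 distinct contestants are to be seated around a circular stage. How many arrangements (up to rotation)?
Circular: fix one position, arrange the rest. (14-1)! = 6227020800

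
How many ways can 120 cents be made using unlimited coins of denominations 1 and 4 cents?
Coefficient of x^120 in 1/(1-x^1) · 1/(1-x^4). Use j coins of 4 for j = 0..⌊120/4⌋ = 30, the rest in 1s: 30 + 1 = 31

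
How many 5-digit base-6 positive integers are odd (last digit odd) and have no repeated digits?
Last∈{1,3,5}. Last=0: 0. Last nonzero: 3×4×P(4,3) = 288. Total = 288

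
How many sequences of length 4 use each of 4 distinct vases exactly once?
4! = 24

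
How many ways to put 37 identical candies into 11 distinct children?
C(37+11-1, 11-1) = C(47, 10) = 5178066751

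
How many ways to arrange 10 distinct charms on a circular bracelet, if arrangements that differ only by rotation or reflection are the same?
(10-1)!/2 = 362880/2 = 181440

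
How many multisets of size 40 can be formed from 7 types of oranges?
C(40+7-1, 7-1) = C(46, 6) = 9366819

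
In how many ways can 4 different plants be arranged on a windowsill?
4! = 24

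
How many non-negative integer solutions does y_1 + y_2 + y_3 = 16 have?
C(16+3-1, 3-1) = C(18, 2) = 153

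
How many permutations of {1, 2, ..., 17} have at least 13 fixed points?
Exactly j fixed points: C(17,j)·!(17-j); sum over j ≥ 13 (derangement numbers via !m = (m-1)·(!(m-1) + !(m-2)): !0..!4 = 1, 0, 1, 2, 9). Σ_{j=13}^{17} C(17,j)·!(17-j) = C(17,13)·!4 + C(17,14)·!3 + C(17,15)·!2 + C(17,16)·!1 + C(17,17)·!0 = 2380·9 + 680·2 + 136·1 + 17·0 + 1·1 = 22917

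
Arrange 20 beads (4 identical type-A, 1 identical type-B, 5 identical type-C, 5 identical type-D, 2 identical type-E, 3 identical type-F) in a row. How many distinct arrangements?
20! / (4! × 1! × 5! × 5! × 2! × 3!) = 586637251200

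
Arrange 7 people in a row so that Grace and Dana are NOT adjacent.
Total - adjacent = 7! - (7-1)!×2 = 5040 - 1440 = 3600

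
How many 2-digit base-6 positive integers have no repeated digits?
First digit: 5 choices (nonzero). Then descending: 5 × 5 = 25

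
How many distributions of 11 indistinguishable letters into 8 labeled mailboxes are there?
C(11+8-1, 8-1) = C(18, 7) = 31824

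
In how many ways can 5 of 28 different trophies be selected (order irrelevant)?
C(28,5) = 28!/(5!×23!) = 98280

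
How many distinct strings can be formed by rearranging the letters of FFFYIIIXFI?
10! / (1! × 1! × 4! × 4!) = 6300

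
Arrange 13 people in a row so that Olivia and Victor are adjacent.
Treat as block: (13-1)! × 2! = 479001600 × 2 = 958003200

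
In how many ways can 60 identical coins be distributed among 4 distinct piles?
C(60+4-1, 4-1) = C(63, 3) = 39711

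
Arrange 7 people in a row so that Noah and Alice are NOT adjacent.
Total - adjacent = 7! - (7-1)!×2 = 5040 - 1440 = 3600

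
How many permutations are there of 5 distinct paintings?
5! = 120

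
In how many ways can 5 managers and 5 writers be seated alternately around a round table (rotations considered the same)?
Fix one of the managers: (5-1)! ways for the remaining managers, × 5! ways for the writers = 24 × 120 = 2880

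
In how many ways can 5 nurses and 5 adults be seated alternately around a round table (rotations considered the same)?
Fix one of the nurses: (5-1)! ways for the remaining nurses, × 5! ways for the adults = 24 × 120 = 2880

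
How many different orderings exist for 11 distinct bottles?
11! = 39916800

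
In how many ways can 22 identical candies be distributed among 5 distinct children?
C(22+5-1, 5-1) = C(26, 4) = 14950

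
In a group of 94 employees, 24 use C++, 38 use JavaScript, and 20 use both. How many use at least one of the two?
|A∪B| = |A| + |B| - |A∩B| = 24 + 38 - 20 = 42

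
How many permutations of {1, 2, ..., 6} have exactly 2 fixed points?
Choose the 2 fixed points C(6,2) = 15, derange the rest: !4 = Σ_{j=0}^{4} (-1)^j·4!/j! = 24 - 24 + 12 - 4 + 1 = 9. Product = 15 × 9 = 135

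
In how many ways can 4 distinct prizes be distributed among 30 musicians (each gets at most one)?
P(30,4) = 30!/(30-4)! = 657720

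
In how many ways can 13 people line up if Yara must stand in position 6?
Fix one position: (13-1)! = 479001600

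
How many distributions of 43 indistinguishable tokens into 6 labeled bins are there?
C(43+6-1, 6-1) = C(48, 5) = 1712304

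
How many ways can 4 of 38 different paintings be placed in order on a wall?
P(38,4) = 38!/(38-4)! = 1771560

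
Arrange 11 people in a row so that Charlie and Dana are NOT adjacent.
Total - adjacent = 11! - (11-1)!×2 = 39916800 - 7257600 = 32659200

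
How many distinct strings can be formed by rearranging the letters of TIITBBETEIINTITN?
16! / (2! × 2! × 5! × 2! × 5!) = 181621440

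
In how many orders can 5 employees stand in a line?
5! = 120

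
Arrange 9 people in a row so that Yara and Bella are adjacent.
Treat as block: (9-1)! × 2! = 40320 × 2 = 80640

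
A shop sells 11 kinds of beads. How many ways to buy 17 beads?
C(17+11-1, 11-1) = C(27, 10) = 8436285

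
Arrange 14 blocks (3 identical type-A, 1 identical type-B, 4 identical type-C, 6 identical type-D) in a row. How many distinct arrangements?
14! / (3! × 1! × 4! × 6!) = 840840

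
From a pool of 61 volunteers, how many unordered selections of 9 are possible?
C(61,9) = 61!/(9!×52!) = 17341763505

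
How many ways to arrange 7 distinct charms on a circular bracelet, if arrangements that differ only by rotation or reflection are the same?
(7-1)!/2 = 720/2 = 360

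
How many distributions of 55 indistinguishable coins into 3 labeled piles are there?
C(55+3-1, 3-1) = C(57, 2) = 1596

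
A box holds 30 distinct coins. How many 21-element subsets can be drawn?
C(30,21) = 30!/(21!×9!) = 14307150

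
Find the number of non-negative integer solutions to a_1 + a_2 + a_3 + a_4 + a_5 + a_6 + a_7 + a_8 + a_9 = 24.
C(24+9-1, 9-1) = C(32, 8) = 10518300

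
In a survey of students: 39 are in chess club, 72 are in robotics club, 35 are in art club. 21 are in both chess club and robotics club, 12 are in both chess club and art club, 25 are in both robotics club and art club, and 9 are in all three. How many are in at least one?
|A∪B∪C| = 39+72+35-21-12-25+9 = 97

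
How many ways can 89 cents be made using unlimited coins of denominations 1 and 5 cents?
Coefficient of x^89 in 1/(1-x^1) · 1/(1-x^5). Use j coins of 5 for j = 0..⌊89/5⌋ = 17, the rest in 1s: 17 + 1 = 18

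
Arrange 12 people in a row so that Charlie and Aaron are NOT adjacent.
Total - adjacent = 12! - (12-1)!×2 = 479001600 - 79833600 = 399168000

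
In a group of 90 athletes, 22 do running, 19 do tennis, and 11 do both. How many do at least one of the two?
|A∪B| = |A| + |B| - |A∩B| = 22 + 19 - 11 = 30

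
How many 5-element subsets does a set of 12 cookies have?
C(12,5) = 12!/(5!×7!) = 792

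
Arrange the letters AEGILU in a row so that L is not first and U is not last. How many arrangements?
By inclusion-exclusion: 6! - 2×(6-1)! + (6-2)! = 720 - 240 + 24 = 504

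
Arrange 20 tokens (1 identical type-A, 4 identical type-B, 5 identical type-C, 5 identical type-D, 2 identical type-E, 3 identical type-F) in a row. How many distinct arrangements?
20! / (1! × 4! × 5! × 5! × 2! × 3!) = 586637251200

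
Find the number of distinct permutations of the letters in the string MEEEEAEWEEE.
11! / (1! × 8! × 1! × 1!) = 990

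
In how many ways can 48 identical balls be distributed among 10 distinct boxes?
C(48+10-1, 10-1) = C(57, 9) = 8996462475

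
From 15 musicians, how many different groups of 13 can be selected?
C(15,13) = 15!/(13!×2!) = 105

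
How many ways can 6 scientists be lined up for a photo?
6! = 720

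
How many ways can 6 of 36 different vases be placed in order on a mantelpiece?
P(36,6) = 36!/(36-6)! = 1402410240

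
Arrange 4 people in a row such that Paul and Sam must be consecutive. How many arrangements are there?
Treat the 2 as one block: (4-2+1)! × 2! = 6 × 2 = 12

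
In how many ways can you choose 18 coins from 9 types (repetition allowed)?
C(18+9-1, 9-1) = C(26, 8) = 1562275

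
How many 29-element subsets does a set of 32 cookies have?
C(32,29) = 32!/(29!×3!) = 4960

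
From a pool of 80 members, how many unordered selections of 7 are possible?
C(80,7) = 80!/(7!×73!) = 3176716400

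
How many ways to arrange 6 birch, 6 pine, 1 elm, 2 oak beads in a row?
15! / (6! × 6! × 1! × 2!) = 1261260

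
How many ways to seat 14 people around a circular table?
Circular: fix one position, arrange the rest. (14-1)! = 6227020800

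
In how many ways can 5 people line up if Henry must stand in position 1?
Fix one position: (5-1)! = 24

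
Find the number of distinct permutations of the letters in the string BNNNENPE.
8! / (1! × 1! × 4! × 2!) = 840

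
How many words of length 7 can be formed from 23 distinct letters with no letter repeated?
P(23,7) = 23!/(23-7)! = 1235591280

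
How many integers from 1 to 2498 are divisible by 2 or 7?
⌊2498/2⌋ + ⌊2498/7⌋ - ⌊2498/14⌋ = 1249 + 356 - 178 = 1427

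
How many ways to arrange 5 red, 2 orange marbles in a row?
7! / (5! × 2!) = 21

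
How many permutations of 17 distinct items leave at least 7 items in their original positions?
Exactly j fixed points: C(17,j)·!(17-j); sum over j ≥ 7 (derangement numbers via !m = (m-1)·(!(m-1) + !(m-2)): !0..!10 = 1, 0, 1, 2, 9, 44, 265, 1854, 14833, 133496, 1334961). Σ_{j=7}^{17} C(17,j)·!(17-j) = C(17,7)·!10 + C(17,8)·!9 + C(17,9)·!8 + C(17,10)·!7 + C(17,11)·!6 + C(17,12)·!5 + C(17,13)·!4 + C(17,14)·!3 + C(17,15)·!2 + C(17,16)·!1 + C(17,17)·!0 = 19448·1334961 + 24310·133496 + 24310·14833 + 19448·1854 + 12376·265 + 6188·44 + 2380·9 + 680·2 + 136·1 + 17·0 + 1·1 = 29607830939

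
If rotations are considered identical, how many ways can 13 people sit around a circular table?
Circular: fix one position, arrange the rest. (13-1)! = 479001600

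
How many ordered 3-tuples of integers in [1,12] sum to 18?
Coefficient of x^18 in (x + x² + ... + x^12)^3. By inclusion-exclusion on dice exceeding 12: Σ_j (-1)^j C(3,j)·C(18-1-12j, 2) = C(3,0)·C(17,2) - C(3,1)·C(5,2) = 1·136 - 3·10 = 106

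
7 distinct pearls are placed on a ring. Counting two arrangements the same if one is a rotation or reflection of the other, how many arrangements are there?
(7-1)!/2 = 720/2 = 360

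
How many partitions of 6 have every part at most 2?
Let r_j(i) = number of partitions of i into parts ≤ j, for i = 0..6. r_1(i) = 1 for all i; r_j(i) = r_{j-1}(i) + r_j(i-j). Rows j = 2..2: ≤2: 1 1 2 2 3 3 4. r_2(6) = 4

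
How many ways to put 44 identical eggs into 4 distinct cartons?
C(44+4-1, 4-1) = C(47, 3) = 16215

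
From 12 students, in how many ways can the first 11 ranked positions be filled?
P(12,11) = 12!/(12-11)! = 479001600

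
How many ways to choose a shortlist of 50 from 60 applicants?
C(60,50) = 60!/(50!×10!) = 75394027566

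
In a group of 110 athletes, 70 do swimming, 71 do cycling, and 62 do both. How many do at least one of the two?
|A∪B| = |A| + |B| - |A∩B| = 70 + 71 - 62 = 79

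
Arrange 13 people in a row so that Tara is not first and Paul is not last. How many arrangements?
By inclusion-exclusion: 13! - 2×(13-1)! + (13-2)! = 6227020800 - 958003200 + 39916800 = 5308934400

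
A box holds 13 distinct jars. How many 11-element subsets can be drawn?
C(13,11) = 13!/(11!×2!) = 78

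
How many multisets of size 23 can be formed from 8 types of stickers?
C(23+8-1, 8-1) = C(30, 7) = 2035800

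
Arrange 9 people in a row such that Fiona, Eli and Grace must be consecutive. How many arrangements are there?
Treat the 3 as one block: (9-3+1)! × 3! = 5040 × 6 = 30240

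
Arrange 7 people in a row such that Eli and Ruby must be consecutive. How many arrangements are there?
Treat the 2 as one block: (7-2+1)! × 2! = 720 × 2 = 1440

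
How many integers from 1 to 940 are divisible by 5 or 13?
⌊940/5⌋ + ⌊940/13⌋ - ⌊940/65⌋ = 188 + 72 - 14 = 246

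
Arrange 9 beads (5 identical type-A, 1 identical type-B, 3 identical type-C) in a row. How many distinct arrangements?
9! / (5! × 1! × 3!) = 504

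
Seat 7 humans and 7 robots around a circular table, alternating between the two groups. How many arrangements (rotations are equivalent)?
Fix one of the humans: (7-1)! ways for the remaining humans, × 7! ways for the robots = 720 × 5040 = 3628800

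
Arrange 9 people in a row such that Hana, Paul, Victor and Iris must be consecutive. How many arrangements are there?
Treat the 4 as one block: (9-4+1)! × 4! = 720 × 24 = 17280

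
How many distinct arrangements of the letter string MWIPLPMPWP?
10! / (4! × 2! × 2! × 1! × 1!) = 37800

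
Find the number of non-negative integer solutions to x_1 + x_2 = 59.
C(59+2-1, 2-1) = C(60, 1) = 60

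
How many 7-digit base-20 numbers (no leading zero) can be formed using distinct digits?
First digit: 19 choices (nonzero). Then descending: 19 × 19 × 18 × 17 × 16 × 15 × 14 = 371165760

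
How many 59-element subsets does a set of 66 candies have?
C(66,59) = 66!/(59!×7!) = 778789440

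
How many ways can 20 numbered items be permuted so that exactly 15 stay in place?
Choose the 15 fixed points C(20,15) = 15504, derange the rest: !5 = Σ_{j=0}^{5} (-1)^j·5!/j! = 120 - 120 + 60 - 20 + 5 - 1 = 44. Product = 15504 × 44 = 682176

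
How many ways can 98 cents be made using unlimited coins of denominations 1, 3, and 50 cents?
Coefficient of x^98 in 1/(1-x^1) · 1/(1-x^3) · 1/(1-x^50). Case on j = number of 50-cent coins (j = 0..1); remainder r = 98 - 50j is made from {1,3} in ⌊r/3⌋+1 ways. r = 98, 48 → 33 + 17 = 50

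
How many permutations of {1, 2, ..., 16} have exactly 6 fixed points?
Choose the 6 fixed points C(16,6) = 8008, derange the rest: !10 = Σ_{j=0}^{10} (-1)^j·10!/j! = 3628800 - 3628800 + 1814400 - 604800 + 151200 - 30240 + 5040 - 720 + 90 - 10 + 1 = 1334961. Product = 8008 × 1334961 = 10690367688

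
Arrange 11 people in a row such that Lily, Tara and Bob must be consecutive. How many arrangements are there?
Treat the 3 as one block: (11-3+1)! × 3! = 362880 × 6 = 2177280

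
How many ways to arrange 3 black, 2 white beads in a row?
5! / (3! × 2!) = 10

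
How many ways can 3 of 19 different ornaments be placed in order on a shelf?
P(19,3) = 19!/(19-3)! = 5814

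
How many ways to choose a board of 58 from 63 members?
C(63,58) = 63!/(58!×5!) = 7028847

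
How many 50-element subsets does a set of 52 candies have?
C(52,50) = 52!/(50!×2!) = 1326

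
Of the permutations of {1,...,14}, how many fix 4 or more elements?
Exactly j fixed points: C(14,j)·!(14-j); sum over j ≥ 4 (derangement numbers via !m = (m-1)·(!(m-1) + !(m-2)): !0..!10 = 1, 0, 1, 2, 9, 44, 265, 1854, 14833, 133496, 1334961). Σ_{j=4}^{14} C(14,j)·!(14-j) = C(14,4)·!10 + C(14,5)·!9 + C(14,6)·!8 + C(14,7)·!7 + C(14,8)·!6 + C(14,9)·!5 + C(14,10)·!4 + C(14,11)·!3 + C(14,12)·!2 + C(14,13)·!1 + C(14,14)·!0 = 1001·1334961 + 2002·133496 + 3003·14833 + 3432·1854 + 3003·265 + 2002·44 + 1001·9 + 364·2 + 91·1 + 14·0 + 1·1 = 1655355092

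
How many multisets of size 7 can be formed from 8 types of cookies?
C(7+8-1, 8-1) = C(14, 7) = 3432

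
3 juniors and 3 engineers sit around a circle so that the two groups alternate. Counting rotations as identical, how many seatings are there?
Fix one of the juniors: (3-1)! ways for the remaining juniors, × 3! ways for the engineers = 2 × 6 = 12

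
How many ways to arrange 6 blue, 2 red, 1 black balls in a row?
9! / (6! × 2! × 1!) = 252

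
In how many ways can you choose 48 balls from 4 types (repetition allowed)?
C(48+4-1, 4-1) = C(51, 3) = 20825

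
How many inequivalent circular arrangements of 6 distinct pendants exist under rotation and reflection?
(6-1)!/2 = 120/2 = 60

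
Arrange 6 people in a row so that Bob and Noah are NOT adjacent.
Total - adjacent = 6! - (6-1)!×2 = 720 - 240 = 480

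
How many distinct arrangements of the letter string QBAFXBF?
7! / (1! × 1! × 2! × 1! × 2!) = 1260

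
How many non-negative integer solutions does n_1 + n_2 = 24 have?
C(24+2-1, 2-1) = C(25, 1) = 25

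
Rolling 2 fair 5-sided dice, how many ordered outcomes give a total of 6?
Coefficient of x^6 in (x + x² + ... + x^5)^2. By inclusion-exclusion on dice exceeding 5: Σ_j (-1)^j C(2,j)·C(6-1-5j, 1) = C(2,0)·C(5,1) = 1·5 = 5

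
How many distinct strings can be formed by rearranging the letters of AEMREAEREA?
10! / (1! × 2! × 3! × 4!) = 12600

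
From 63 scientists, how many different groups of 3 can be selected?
C(63,3) = 63!/(3!×60!) = 39711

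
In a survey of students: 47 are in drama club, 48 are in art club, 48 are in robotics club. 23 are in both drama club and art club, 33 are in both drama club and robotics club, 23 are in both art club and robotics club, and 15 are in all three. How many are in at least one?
|A∪B∪C| = 47+48+48-23-33-23+15 = 79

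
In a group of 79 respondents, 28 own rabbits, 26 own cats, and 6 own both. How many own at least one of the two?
|A∪B| = |A| + |B| - |A∩B| = 28 + 26 - 6 = 48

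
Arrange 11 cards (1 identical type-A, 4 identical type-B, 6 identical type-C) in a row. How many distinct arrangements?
11! / (1! × 4! × 6!) = 2310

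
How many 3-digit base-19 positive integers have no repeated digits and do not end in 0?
Last digit: 18 nonzero choices. First digit: 17 (nonzero, ≠last). Middle 1: P(17,1) = 17. Total = 5202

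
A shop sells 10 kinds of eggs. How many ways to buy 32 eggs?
C(32+10-1, 10-1) = C(41, 9) = 350343565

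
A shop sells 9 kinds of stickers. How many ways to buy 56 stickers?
C(56+9-1, 9-1) = C(64, 8) = 4426165368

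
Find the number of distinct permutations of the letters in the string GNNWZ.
5! / (1! × 1! × 2! × 1!) = 60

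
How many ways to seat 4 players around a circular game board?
Circular: fix one position, arrange the rest. (4-1)! = 6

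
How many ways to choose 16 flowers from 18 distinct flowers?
C(18,16) = 18!/(16!×2!) = 153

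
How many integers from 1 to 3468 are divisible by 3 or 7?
⌊3468/3⌋ + ⌊3468/7⌋ - ⌊3468/21⌋ = 1156 + 495 - 165 = 1486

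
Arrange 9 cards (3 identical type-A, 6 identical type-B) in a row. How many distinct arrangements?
9! / (3! × 6!) = 84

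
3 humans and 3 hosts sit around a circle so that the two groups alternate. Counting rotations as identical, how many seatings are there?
Fix one of the humans: (3-1)! ways for the remaining humans, × 3! ways for the hosts = 2 × 6 = 12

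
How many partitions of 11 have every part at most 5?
Let r_j(i) = number of partitions of i into parts ≤ j, for i = 0..11. r_1(i) = 1 for all i; r_j(i) = r_{j-1}(i) + r_j(i-j). Rows j = 2..5: ≤2: 1 1 2 2 3 3 4 4 5 5 6 6; ≤3: 1 1 2 3 4 5 7 8 10 12 14 16; ≤4: 1 1 2 3 5 6 9 11 15 18 23 27; ≤5: 1 1 2 3 5 7 10 13 18 23 30 37. r_5(11) = 37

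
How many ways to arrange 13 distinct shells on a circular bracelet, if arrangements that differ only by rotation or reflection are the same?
(13-1)!/2 = 479001600/2 = 239500800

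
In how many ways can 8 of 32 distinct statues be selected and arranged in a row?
P(32,8) = 32!/(32-8)! = 424097856000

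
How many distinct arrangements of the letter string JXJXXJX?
7! / (3! × 4!) = 35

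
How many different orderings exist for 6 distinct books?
6! = 720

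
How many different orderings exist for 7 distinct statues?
7! = 5040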